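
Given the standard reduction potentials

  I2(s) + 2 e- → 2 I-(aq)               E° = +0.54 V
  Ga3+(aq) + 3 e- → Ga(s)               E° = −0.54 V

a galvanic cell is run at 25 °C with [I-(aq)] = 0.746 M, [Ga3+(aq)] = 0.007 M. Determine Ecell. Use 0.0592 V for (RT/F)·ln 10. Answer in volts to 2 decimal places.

I₂/I⁻ is reduced (cathode, E° = +0.54 V) and Ga³⁺/Ga is oxidized (anode).
The standard potential is +0.54 − (−0.54) = +1.08 V and the balanced reaction transfers n = 6 electrons.
The balanced reaction is 3 I2(s) + 2 Ga(s) → 6 I-(aq) + 2 Ga3+(aq), so Q = [I-(aq)]^6·[Ga3+(aq)]^2 = 8.45×10^−6 and log Q = −5.073.
Applying E = E° − (RT ln10/nF)·log Q gives +1.08 − (0.0592/6)(−5.073) = +1.13 V.

+1.13 V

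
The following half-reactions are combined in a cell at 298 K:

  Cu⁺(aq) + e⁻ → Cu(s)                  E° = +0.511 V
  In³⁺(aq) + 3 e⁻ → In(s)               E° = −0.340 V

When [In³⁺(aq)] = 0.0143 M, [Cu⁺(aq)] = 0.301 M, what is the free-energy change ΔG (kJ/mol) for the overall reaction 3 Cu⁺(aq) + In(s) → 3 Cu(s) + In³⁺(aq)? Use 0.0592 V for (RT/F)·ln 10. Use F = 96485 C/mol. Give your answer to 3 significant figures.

With Cu⁺/Cu reduced at the cathode, E°cell = +0.511 − (−0.340) = +0.851 V and n = 3.
The reaction quotient is [In³⁺(aq)] / [Cu⁺(aq)]^3 = 0.524; by Nernst, E = +0.851 − (0.0592/3)(−0.280) = +0.8565 V.
ΔG = −nFE = −(3)(96485)(+0.8565) J/mol = −248 kJ/mol.

−248 kJ/mol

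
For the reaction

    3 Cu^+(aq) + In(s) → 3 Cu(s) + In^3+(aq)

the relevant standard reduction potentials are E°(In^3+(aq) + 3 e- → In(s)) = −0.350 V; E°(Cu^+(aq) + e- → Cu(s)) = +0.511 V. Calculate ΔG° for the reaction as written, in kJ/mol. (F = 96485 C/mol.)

In the reaction as written Cu^+(aq) is reduced, so the Cu⁺/Cu couple is the cathode and In³⁺/In is the anode.
E°cell = +0.511 − (−0.350) = +0.861 V; balancing electrons gives n = 3.
ΔG° = −nFE°cell = −(3)(96485)(+0.861) J/mol = −249 kJ/mol.

−249 kJ/mol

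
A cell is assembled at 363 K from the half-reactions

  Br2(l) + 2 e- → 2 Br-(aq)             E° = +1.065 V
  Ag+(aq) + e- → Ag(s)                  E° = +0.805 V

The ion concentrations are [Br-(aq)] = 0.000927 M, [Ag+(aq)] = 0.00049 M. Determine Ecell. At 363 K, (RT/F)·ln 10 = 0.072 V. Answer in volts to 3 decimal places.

+0.717 V

Since E°(Br₂/Br⁻) > E°(Ag⁺/Ag), Br₂/Br⁻ serves as the cathode.
E°cell = E°cat − E°an = +1.065 − (+0.805) = +0.260 V; n = 2.
For the overall reaction Br2(l) + 2 Ag(s) → 2 Br-(aq) + 2 Ag+(aq), Q = [Br-(aq)]^2·[Ag+(aq)]^2 = 2.06×10^−13, giving log Q = −12.685.
Applying E = E° − (RT ln10/nF)·log Q gives +0.260 − (0.072/2)(−12.685) = +0.717 V.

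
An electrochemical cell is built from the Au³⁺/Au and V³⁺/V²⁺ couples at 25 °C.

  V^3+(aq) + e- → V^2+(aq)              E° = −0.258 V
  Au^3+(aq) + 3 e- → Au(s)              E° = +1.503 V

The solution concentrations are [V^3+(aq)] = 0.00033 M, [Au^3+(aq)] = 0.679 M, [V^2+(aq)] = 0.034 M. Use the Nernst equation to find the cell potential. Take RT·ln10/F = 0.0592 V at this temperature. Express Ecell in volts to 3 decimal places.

+1.877 V

Since E°(Au³⁺/Au) > E°(V³⁺/V²⁺), Au³⁺/Au serves as the cathode.
The standard potential is +1.503 − (−0.258) = +1.761 V and the balanced reaction transfers n = 3 electrons.
For the overall reaction Au^3+(aq) + 3 V^2+(aq) → Au(s) + 3 V^3+(aq), Q = [V^3+(aq)]^3 / ([Au^3+(aq)]·[V^2+(aq)]^3) = 1.35×10^−6, giving log Q = −5.871.
E = E° − (0.0592/n)·log Q = +1.761 − (0.0592/3)(−5.871) = +1.877 V.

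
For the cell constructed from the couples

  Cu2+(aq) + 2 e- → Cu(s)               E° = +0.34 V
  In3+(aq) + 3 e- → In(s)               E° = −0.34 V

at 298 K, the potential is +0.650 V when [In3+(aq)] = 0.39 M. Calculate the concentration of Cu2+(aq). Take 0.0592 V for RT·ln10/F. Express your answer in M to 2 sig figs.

The Cu²⁺/Cu couple has the larger reduction potential, so it is the cathode: E°cell = +0.34 − (−0.34) = +0.68 V and n = 6.
Rearranging E = E° − (0.0592/n)·log Q gives log Q = 6(+0.68 − (+0.650))/0.0592 = 3.041.
The balanced reaction is 3 Cu2+(aq) + 2 In(s) → 3 Cu(s) + 2 In3+(aq), so Q = [In3+(aq)]^2 / [Cu2+(aq)]^3.
Isolating [Cu2+(aq)] in Q = 10^{3.041} yields log [Cu2+(aq)] = −1.286, i.e. 0.052 M.

0.052 M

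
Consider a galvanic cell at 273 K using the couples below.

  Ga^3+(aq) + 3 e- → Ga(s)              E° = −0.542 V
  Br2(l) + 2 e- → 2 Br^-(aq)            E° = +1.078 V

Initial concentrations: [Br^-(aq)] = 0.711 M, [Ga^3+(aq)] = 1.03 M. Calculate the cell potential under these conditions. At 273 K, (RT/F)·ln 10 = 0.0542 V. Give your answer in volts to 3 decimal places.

The Br₂/Br⁻ couple has the more positive E°, so it is the cathode; Ga³⁺/Ga is the anode.
E°cell = E°cat − E°an = +1.078 − (−0.542) = +1.620 V; n = 6.
For the overall reaction 3 Br2(l) + 2 Ga(s) → 6 Br^-(aq) + 2 Ga^3+(aq), Q = [Br^-(aq)]^6·[Ga^3+(aq)]^2 = 0.137, giving log Q = −0.863.
E = E° − (0.0542/n)·log Q = +1.620 − (0.0542/6)(−0.863) = +1.628 V.

+1.628 V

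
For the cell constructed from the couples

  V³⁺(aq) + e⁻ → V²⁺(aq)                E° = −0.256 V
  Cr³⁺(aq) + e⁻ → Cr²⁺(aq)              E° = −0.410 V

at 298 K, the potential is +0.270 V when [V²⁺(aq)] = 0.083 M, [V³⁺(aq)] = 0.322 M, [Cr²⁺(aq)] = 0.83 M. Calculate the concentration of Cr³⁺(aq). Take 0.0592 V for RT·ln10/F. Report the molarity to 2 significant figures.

0.035 M

The V³⁺/V²⁺ couple has the larger reduction potential, so it is the cathode: E°cell = −0.256 − (−0.410) = +0.154 V and n = 1.
Rearranging E = E° − (0.0592/n)·log Q gives log Q = 1(+0.154 − (+0.270))/0.0592 = −1.959.
Balancing electrons gives V³⁺(aq) + Cr²⁺(aq) → V²⁺(aq) + Cr³⁺(aq); thus Q = ([V²⁺(aq)]·[Cr³⁺(aq)]) / ([V³⁺(aq)]·[Cr²⁺(aq)]).
Substituting the known concentrations and solving, log [Cr³⁺(aq)] = −1.451 and [Cr³⁺(aq)] = 0.035 M.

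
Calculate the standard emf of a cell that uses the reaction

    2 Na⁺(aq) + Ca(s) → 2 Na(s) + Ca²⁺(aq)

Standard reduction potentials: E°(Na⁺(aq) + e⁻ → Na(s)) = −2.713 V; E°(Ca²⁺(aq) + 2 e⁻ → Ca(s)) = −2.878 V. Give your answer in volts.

Na⁺(aq) gains electrons, so the Na⁺/Na couple is the cathode; the Ca²⁺/Ca couple is the anode.
E°cell = E°(cathode) − E°(anode) = −2.713 − (−2.878) = +0.165 V.

+0.165 V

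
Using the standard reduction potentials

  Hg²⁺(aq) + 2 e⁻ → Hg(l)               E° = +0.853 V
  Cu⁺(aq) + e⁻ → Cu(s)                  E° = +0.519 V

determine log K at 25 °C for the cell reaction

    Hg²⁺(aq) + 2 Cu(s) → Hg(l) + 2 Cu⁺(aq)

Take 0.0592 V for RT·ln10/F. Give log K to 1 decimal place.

The Hg²⁺/Hg couple is reduced (cathode); E°cell = +0.853 − (+0.519) = +0.334 V with n = 2.
At equilibrium E = 0, so log K = nE°cell / 0.0592 = (2)(+0.334) / 0.0592 = 11.3.

log K = 11.3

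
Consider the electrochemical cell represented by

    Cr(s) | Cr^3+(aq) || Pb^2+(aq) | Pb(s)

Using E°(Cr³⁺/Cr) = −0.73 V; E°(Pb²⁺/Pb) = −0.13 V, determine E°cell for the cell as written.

+0.60 V

By convention the left-hand electrode in cell notation is the anode (oxidation) and the right-hand electrode is the cathode (reduction).
E°cell = E°(right) − E°(left) = −0.13 − (−0.73) = +0.60 V.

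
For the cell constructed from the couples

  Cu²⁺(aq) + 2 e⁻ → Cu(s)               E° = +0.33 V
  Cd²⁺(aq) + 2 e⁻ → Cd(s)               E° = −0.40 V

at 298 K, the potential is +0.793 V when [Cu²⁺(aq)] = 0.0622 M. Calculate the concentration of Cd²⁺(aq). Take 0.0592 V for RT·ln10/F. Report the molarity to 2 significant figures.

0.00046 M

Cu²⁺/Cu is the cathode (higher E°); E°cell = +0.33 − (−0.40) = +0.73 V with n = 2.
Rearranging E = E° − (0.0592/n)·log Q gives log Q = 2(+0.73 − (+0.793))/0.0592 = −2.128.
The balanced reaction is Cu²⁺(aq) + Cd(s) → Cu(s) + Cd²⁺(aq), so Q = [Cd²⁺(aq)] / [Cu²⁺(aq)].
Solving for the unknown gives log [Cd²⁺(aq)] = −3.334, so [Cd²⁺(aq)] ≈ 0.00046 M.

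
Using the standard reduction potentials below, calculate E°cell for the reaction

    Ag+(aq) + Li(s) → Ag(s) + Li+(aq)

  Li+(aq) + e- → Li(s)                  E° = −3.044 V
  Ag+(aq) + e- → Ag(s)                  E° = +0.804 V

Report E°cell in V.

Ag+(aq) gains electrons, so the Ag⁺/Ag couple is the cathode; the Li⁺/Li couple is the anode.
E°cell = E°(cathode) − E°(anode) = +0.804 − (−3.044) = +3.848 V.
The positive value indicates the reaction is spontaneous as written.

+3.848 V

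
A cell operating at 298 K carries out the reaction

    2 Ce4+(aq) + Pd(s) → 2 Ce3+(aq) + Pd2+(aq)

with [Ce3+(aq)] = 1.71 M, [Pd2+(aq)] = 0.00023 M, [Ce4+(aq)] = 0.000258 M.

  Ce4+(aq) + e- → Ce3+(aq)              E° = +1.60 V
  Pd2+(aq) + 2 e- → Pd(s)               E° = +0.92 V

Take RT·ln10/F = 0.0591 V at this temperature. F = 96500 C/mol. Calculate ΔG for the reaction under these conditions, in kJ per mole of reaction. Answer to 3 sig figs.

The standard cell potential is +1.60 − (+0.92) = +0.68 V, with n = 2 electrons in the balanced equation.
The reaction quotient is ([Ce3+(aq)]^2·[Pd2+(aq)]) / [Ce4+(aq)]^2 = 1.01×10^4; by Nernst, E = +0.68 − (0.0591/2)(4.004) = +0.5617 V.
Finally ΔG = −nFE = −(2)(96500 C/mol)(+0.5617 V) = −108 kJ/mol.

−108 kJ/mol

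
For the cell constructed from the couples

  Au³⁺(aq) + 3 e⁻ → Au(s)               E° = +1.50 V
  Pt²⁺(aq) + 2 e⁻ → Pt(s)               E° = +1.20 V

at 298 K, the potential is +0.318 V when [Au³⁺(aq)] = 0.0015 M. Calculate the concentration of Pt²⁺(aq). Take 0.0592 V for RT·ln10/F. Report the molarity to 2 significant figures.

0.0032 M

The Au³⁺/Au couple has the larger reduction potential, so it is the cathode: E°cell = +1.50 − (+1.20) = +0.30 V and n = 6.
Since E = E° − (0.0592/n)·log Q, log Q = n(E° − E)/0.0592 = −1.824.
Balancing electrons gives 2 Au³⁺(aq) + 3 Pt(s) → 2 Au(s) + 3 Pt²⁺(aq); thus Q = [Pt²⁺(aq)]^3 / [Au³⁺(aq)]^2.
Solving for the unknown gives log [Pt²⁺(aq)] = −2.491, so [Pt²⁺(aq)] ≈ 0.0032 M.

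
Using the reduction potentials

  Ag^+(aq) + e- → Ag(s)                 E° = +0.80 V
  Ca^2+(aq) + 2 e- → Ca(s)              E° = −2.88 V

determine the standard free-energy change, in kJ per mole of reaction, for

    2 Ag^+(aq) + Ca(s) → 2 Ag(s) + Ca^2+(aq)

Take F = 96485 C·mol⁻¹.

In the reaction as written Ag^+(aq) is reduced, so the Ag⁺/Ag couple is the cathode and Ca²⁺/Ca is the anode.
E°cell = +0.80 − (−2.88) = +3.68 V; balancing electrons gives n = 2.
ΔG° = −nFE°cell = −(2)(96485)(+3.68) J/mol = −710 kJ/mol.

−710 kJ/mol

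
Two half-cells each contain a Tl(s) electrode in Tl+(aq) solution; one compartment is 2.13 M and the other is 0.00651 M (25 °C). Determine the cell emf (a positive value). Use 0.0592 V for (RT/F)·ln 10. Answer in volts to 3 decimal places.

0.149 V

For a concentration cell E°cell = 0, since both electrodes use the same couple.
The compartment with the higher Tl+(aq) concentration (2.13 M) acts as the cathode; ions are reduced there and produced at the dilute (0.00651 M) anode.
With n = 1, Ecell = −(0.0592/1)·log([dilute]/[conc]) = −(0.0592/1)·log(0.00651/2.13) = +0.149 V.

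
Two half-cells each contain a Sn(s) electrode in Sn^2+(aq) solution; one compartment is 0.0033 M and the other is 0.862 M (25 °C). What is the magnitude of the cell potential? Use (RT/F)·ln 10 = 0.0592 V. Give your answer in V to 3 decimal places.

0.072 V

For a concentration cell E°cell = 0, since both electrodes use the same couple.
The compartment with the higher Sn^2+(aq) concentration (0.862 M) acts as the cathode; ions are reduced there and produced at the dilute (0.0033 M) anode.
With n = 2, Ecell = −(0.0592/2)·log([dilute]/[conc]) = −(0.0592/2)·log(0.0033/0.862) = +0.072 V.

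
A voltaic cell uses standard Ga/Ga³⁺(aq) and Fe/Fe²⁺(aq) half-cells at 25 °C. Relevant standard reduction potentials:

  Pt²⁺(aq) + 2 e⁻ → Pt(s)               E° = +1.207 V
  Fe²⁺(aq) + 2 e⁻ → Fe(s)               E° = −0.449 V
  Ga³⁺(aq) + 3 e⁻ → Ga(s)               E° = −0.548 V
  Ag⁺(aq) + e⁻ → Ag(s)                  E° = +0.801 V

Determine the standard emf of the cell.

Of the two couples in this cell, the one with the more positive reduction potential is reduced at the cathode: here that is Fe²⁺/Fe (−0.449 V); Ga³⁺/Ga (−0.548 V) is the anode.
E°cell = E°(cathode) − E°(anode) = −0.449 − (−0.548) = +0.099 V.

+0.099 V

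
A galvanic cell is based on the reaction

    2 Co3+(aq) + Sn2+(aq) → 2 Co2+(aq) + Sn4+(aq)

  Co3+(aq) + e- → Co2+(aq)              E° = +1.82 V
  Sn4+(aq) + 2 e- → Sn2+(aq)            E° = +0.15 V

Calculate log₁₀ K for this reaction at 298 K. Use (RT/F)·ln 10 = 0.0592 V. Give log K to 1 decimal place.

The Co³⁺/Co²⁺ couple is reduced (cathode); E°cell = +1.82 − (+0.15) = +1.67 V with n = 2.
At equilibrium E = 0, so log K = nE°cell / 0.0592 = (2)(+1.67) / 0.0592 = 56.4.

log K = 56.4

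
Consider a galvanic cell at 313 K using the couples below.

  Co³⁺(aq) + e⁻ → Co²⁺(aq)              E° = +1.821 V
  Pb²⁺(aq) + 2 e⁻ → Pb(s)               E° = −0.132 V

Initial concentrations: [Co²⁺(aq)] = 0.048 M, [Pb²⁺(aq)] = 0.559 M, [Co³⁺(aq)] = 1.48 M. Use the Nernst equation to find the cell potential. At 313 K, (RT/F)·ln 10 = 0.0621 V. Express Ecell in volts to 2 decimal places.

Since E°(Co³⁺/Co²⁺) > E°(Pb²⁺/Pb), Co³⁺/Co²⁺ serves as the cathode.
E°cell = E°cat − E°an = +1.821 − (−0.132) = +1.953 V; n = 2.
Balancing gives 2 Co³⁺(aq) + Pb(s) → 2 Co²⁺(aq) + Pb²⁺(aq); hence Q = ([Co²⁺(aq)]^2·[Pb²⁺(aq)]) / [Co³⁺(aq)]^2 = 0.000588 (log Q = −3.231).
By the Nernst equation, E = +1.953 − (0.0621/2)·(−3.231) = +2.05 V.

+2.05 V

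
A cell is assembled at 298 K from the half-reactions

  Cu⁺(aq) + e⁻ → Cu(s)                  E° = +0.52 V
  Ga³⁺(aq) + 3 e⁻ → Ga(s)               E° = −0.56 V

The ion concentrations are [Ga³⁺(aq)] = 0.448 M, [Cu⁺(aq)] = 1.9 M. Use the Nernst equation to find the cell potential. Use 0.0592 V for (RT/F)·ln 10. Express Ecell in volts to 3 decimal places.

The Cu⁺/Cu couple has the more positive E°, so it is the cathode; Ga³⁺/Ga is the anode.
The standard potential is +0.52 − (−0.56) = +1.08 V and the balanced reaction transfers n = 3 electrons.
For the overall reaction 3 Cu⁺(aq) + Ga(s) → 3 Cu(s) + Ga³⁺(aq), Q = [Ga³⁺(aq)] / [Cu⁺(aq)]^3 = 0.0653, giving log Q = −1.185.
By the Nernst equation, E = +1.08 − (0.0592/3)·(−1.185) = +1.103 V.

+1.103 V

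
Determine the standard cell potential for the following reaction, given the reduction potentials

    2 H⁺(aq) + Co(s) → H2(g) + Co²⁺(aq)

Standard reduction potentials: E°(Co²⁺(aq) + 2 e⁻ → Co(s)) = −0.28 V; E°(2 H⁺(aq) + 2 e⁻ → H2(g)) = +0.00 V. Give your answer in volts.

+0.28 V

H⁺(aq) gains electrons, so the 2H⁺/H₂ couple is the cathode; the Co²⁺/Co couple is the anode.
E°cell = E°(cathode) − E°(anode) = +0.00 − (−0.28) = +0.28 V.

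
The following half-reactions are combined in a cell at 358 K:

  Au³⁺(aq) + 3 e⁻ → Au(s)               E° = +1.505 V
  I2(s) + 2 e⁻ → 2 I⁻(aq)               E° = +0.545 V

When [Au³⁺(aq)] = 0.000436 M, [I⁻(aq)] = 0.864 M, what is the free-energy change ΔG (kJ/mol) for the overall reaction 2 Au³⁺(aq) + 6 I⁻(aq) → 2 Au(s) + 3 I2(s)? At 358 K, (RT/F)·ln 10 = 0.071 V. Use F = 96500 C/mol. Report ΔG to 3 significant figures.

With Au³⁺/Au reduced at the cathode, E°cell = +1.505 − (+0.545) = +0.960 V and n = 6.
Q = 1 / ([Au³⁺(aq)]^2·[I⁻(aq)]^6) = 1.26×10^7, so log Q = 7.102 and E = +0.960 − (0.071/6)(7.102) = +0.8760 V.
Then ΔG = −nFE = −6 × 96500 × +0.8760 J/mol = −507 kJ/mol.

−507 kJ/mol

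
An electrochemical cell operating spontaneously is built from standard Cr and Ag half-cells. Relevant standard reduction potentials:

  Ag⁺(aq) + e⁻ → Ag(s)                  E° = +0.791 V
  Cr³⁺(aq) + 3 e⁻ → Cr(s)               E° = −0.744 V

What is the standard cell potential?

The Ag⁺/Ag couple has the higher E°, so Ag ion is reduced (cathode) and Cr is oxidized (anode).
E°cell = E°(cathode) − E°(anode) = +0.791 − (−0.744) = +1.535 V.

+1.535 V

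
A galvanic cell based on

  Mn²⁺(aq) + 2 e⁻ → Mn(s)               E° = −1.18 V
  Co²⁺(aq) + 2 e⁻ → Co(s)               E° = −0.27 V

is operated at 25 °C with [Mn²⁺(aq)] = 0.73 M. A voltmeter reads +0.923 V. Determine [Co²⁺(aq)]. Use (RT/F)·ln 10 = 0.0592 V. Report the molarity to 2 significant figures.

2.0 M

Co²⁺/Co is the cathode (higher E°); E°cell = −0.27 − (−1.18) = +0.91 V with n = 2.
Since E = E° − (0.0592/n)·log Q, log Q = n(E° − E)/0.0592 = −0.439.
The balanced reaction is Co²⁺(aq) + Mn(s) → Co(s) + Mn²⁺(aq), so Q = [Mn²⁺(aq)] / [Co²⁺(aq)].
Substituting the known concentrations and solving, log [Co²⁺(aq)] = 0.302 and [Co²⁺(aq)] = 2.0 M.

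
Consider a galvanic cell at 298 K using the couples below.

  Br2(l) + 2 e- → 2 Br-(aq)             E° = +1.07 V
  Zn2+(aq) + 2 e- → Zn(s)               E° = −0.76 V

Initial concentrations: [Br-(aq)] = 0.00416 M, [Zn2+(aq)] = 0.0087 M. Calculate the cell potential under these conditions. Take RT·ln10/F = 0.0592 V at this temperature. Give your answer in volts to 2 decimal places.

+2.03 V

Since E°(Br₂/Br⁻) > E°(Zn²⁺/Zn), Br₂/Br⁻ serves as the cathode.
The standard potential is +1.07 − (−0.76) = +1.83 V and the balanced reaction transfers n = 2 electrons.
The balanced reaction is Br2(l) + Zn(s) → 2 Br-(aq) + Zn2+(aq), so Q = [Br-(aq)]^2·[Zn2+(aq)] = 1.51×10^−7 and log Q = −6.822.
Applying E = E° − (RT ln10/nF)·log Q gives +1.83 − (0.0592/2)(−6.822) = +2.03 V.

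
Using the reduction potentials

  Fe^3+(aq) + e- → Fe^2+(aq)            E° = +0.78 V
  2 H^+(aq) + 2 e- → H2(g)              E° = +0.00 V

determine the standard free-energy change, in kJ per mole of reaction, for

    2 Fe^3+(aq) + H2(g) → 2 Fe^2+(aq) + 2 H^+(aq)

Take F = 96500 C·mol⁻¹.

In the reaction as written Fe^3+(aq) is reduced, so the Fe³⁺/Fe²⁺ couple is the cathode and 2H⁺/H₂ is the anode.
E°cell = +0.78 − (+0.00) = +0.78 V; balancing electrons gives n = 2.
ΔG° = −nFE°cell = −(2)(96500)(+0.78) J/mol = −151 kJ/mol.

−151 kJ/mol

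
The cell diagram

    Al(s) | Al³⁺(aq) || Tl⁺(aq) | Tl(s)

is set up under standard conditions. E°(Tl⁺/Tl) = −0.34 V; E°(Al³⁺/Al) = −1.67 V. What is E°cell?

+1.33 V

By convention the left-hand electrode in cell notation is the anode (oxidation) and the right-hand electrode is the cathode (reduction).
E°cell = E°(right) − E°(left) = −0.34 − (−1.67) = +1.33 V.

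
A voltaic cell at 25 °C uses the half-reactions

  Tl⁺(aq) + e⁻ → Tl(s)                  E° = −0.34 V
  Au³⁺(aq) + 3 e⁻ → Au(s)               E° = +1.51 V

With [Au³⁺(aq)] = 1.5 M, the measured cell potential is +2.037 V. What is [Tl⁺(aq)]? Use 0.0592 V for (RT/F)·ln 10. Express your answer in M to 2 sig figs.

0.00079 M

Au³⁺/Au is the cathode (higher E°); E°cell = +1.51 − (−0.34) = +1.85 V with n = 3.
From the Nernst equation, log Q = n(E° − E)/0.0592 = 3·(+1.85 − (+2.037))/0.0592 = −9.476.
For Au³⁺(aq) + 3 Tl(s) → Au(s) + 3 Tl⁺(aq), the reaction quotient is Q = [Tl⁺(aq)]^3 / [Au³⁺(aq)].
Substituting the known concentrations and solving, log [Tl⁺(aq)] = −3.100 and [Tl⁺(aq)] = 0.00079 M.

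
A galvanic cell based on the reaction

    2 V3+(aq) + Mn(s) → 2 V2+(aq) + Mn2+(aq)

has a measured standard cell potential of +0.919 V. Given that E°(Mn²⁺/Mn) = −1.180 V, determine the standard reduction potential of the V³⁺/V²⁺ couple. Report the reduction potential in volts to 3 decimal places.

−0.261 V

In the reaction as written the V³⁺/V²⁺ couple is reduced (cathode) and Mn²⁺/Mn is oxidized (anode), so E°cell = E°(V³⁺/V²⁺) − E°(Mn²⁺/Mn).
E°(V³⁺/V²⁺) = E°cell + E°(anode) = +0.919 + (−1.180) = −0.261 V.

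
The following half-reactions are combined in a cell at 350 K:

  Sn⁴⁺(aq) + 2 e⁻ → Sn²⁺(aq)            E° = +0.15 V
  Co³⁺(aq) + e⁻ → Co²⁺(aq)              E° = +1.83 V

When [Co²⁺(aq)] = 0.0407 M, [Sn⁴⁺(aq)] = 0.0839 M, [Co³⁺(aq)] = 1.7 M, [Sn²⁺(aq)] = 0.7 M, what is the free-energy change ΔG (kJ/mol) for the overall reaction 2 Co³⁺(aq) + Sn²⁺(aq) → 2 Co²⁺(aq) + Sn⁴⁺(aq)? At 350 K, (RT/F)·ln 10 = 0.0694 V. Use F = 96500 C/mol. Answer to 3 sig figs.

−352 kJ/mol

The standard cell potential is +1.83 − (+0.15) = +1.68 V, with n = 2 electrons in the balanced equation.
The reaction quotient is ([Co²⁺(aq)]^2·[Sn⁴⁺(aq)]) / ([Co³⁺(aq)]^2·[Sn²⁺(aq)]) = 6.87×10^−5; by Nernst, E = +1.68 − (0.0694/2)(−4.163) = +1.8245 V.
Finally ΔG = −nFE = −(2)(96500 C/mol)(+1.8245 V) = −352 kJ/mol.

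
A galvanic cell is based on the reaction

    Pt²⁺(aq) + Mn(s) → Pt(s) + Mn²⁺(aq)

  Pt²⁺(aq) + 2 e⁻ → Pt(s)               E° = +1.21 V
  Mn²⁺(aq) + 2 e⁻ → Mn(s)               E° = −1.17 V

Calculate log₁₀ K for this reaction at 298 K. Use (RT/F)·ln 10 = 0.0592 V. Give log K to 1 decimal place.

log K = 80.4

The Pt²⁺/Pt couple is reduced (cathode); E°cell = +1.21 − (−1.17) = +2.38 V with n = 2.
At equilibrium E = 0, so log K = nE°cell / 0.0592 = (2)(+2.38) / 0.0592 = 80.4.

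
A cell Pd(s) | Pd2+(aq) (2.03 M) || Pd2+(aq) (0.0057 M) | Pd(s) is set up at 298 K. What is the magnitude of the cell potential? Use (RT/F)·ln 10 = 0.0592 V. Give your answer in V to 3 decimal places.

0.076 V

For a concentration cell E°cell = 0, since both electrodes use the same couple.
The compartment with the higher Pd2+(aq) concentration (2.03 M) acts as the cathode; ions are reduced there and produced at the dilute (0.0057 M) anode.
With n = 2, Ecell = −(0.0592/2)·log([dilute]/[conc]) = −(0.0592/2)·log(0.0057/2.03) = +0.076 V.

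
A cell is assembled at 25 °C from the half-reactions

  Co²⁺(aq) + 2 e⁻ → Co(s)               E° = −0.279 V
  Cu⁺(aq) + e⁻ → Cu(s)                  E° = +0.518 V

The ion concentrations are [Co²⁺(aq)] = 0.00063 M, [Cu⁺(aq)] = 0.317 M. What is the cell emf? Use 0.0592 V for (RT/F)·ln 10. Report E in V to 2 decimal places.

Since E°(Cu⁺/Cu) > E°(Co²⁺/Co), Cu⁺/Cu serves as the cathode.
E°cell = +0.518 − (−0.279) = +0.797 V, with n = 2 electrons transferred.
Balancing gives 2 Cu⁺(aq) + Co(s) → 2 Cu(s) + Co²⁺(aq); hence Q = [Co²⁺(aq)] / [Cu⁺(aq)]^2 = 0.00627 (log Q = −2.203).
Applying E = E° − (RT ln10/nF)·log Q gives +0.797 − (0.0592/2)(−2.203) = +0.86 V.

+0.86 V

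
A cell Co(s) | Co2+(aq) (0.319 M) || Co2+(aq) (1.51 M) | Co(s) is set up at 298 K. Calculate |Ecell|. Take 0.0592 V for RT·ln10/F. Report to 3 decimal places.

0.020 V

For a concentration cell E°cell = 0, since both electrodes use the same couple.
The compartment with the higher Co2+(aq) concentration (1.51 M) acts as the cathode; ions are reduced there and produced at the dilute (0.319 M) anode.
With n = 2, Ecell = −(0.0592/2)·log([dilute]/[conc]) = −(0.0592/2)·log(0.319/1.51) = +0.020 V.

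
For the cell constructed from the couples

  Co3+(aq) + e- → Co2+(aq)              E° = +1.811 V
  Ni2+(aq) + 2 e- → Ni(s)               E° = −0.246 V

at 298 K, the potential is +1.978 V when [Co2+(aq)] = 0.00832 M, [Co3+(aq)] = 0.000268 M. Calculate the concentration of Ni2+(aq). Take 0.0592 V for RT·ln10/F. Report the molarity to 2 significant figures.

0.48 M

Co³⁺/Co²⁺ is the cathode (higher E°); E°cell = +1.811 − (−0.246) = +2.057 V with n = 2.
Since E = E° − (0.0592/n)·log Q, log Q = n(E° − E)/0.0592 = 2.669.
Balancing electrons gives 2 Co3+(aq) + Ni(s) → 2 Co2+(aq) + Ni2+(aq); thus Q = ([Co2+(aq)]^2·[Ni2+(aq)]) / [Co3+(aq)]^2.
Substituting the known concentrations and solving, log [Ni2+(aq)] = −0.315 and [Ni2+(aq)] = 0.48 M.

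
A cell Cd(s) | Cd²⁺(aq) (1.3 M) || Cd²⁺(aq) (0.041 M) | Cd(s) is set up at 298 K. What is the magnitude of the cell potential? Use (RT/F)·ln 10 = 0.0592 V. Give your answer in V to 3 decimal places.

For a concentration cell E°cell = 0, since both electrodes use the same couple.
The compartment with the higher Cd²⁺(aq) concentration (1.3 M) acts as the cathode; ions are reduced there and produced at the dilute (0.041 M) anode.
With n = 2, Ecell = −(0.0592/2)·log([dilute]/[conc]) = −(0.0592/2)·log(0.041/1.3) = +0.044 V.

0.044 V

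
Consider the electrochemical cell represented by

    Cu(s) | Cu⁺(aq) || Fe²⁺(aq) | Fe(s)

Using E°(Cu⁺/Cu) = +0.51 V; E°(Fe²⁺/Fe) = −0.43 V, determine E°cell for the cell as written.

By convention the left-hand electrode in cell notation is the anode (oxidation) and the right-hand electrode is the cathode (reduction).
E°cell = E°(right) − E°(left) = −0.43 − (+0.51) = −0.94 V.
The negative sign shows that, as written, the cell would require an external voltage to drive the reaction.

−0.94 V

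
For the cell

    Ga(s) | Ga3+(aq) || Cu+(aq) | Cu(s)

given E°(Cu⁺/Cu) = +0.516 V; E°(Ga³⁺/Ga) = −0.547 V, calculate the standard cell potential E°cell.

+1.063 V

By convention the left-hand electrode in cell notation is the anode (oxidation) and the right-hand electrode is the cathode (reduction).
E°cell = E°(right) − E°(left) = +0.516 − (−0.547) = +1.063 V.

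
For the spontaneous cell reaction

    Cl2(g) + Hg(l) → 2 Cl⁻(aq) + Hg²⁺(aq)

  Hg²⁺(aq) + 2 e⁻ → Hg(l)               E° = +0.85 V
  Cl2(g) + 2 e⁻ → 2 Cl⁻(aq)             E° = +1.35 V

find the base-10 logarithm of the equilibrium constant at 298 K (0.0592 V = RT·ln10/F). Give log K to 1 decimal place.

The Cl₂/Cl⁻ couple is reduced (cathode); E°cell = +1.35 − (+0.85) = +0.50 V with n = 2.
At equilibrium E = 0, so log K = nE°cell / 0.0592 = (2)(+0.50) / 0.0592 = 16.9.

log K = 16.9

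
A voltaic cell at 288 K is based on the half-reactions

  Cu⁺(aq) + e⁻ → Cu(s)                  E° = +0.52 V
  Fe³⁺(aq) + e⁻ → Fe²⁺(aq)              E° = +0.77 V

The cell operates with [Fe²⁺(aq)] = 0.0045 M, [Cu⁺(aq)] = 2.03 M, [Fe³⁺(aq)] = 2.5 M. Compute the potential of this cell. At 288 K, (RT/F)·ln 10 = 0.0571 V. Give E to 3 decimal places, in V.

+0.389 V

The Fe³⁺/Fe²⁺ couple has the more positive E°, so it is the cathode; Cu⁺/Cu is the anode.
The standard potential is +0.77 − (+0.52) = +0.25 V and the balanced reaction transfers n = 1 electron.
The balanced reaction is Fe³⁺(aq) + Cu(s) → Fe²⁺(aq) + Cu⁺(aq), so Q = ([Fe²⁺(aq)]·[Cu⁺(aq)]) / [Fe³⁺(aq)] = 0.00365 and log Q = −2.437.
E = E° − (0.0571/n)·log Q = +0.25 − (0.0571/1)(−2.437) = +0.389 V.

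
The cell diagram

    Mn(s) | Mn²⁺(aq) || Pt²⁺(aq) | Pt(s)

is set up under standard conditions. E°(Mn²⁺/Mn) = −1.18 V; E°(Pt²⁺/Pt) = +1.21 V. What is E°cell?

+2.39 V

By convention the left-hand electrode in cell notation is the anode (oxidation) and the right-hand electrode is the cathode (reduction).
E°cell = E°(right) − E°(left) = +1.21 − (−1.18) = +2.39 V.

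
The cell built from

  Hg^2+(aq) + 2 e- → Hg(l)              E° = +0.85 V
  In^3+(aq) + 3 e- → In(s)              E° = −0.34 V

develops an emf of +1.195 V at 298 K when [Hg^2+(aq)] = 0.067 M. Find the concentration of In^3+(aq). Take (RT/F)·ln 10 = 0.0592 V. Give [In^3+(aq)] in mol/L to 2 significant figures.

Hg²⁺/Hg is the cathode (higher E°); E°cell = +0.85 − (−0.34) = +1.19 V with n = 6.
Since E = E° − (0.0592/n)·log Q, log Q = n(E° − E)/0.0592 = −0.507.
Balancing electrons gives 3 Hg^2+(aq) + 2 In(s) → 3 Hg(l) + 2 In^3+(aq); thus Q = [In^3+(aq)]^2 / [Hg^2+(aq)]^3.
Substituting the known concentrations and solving, log [In^3+(aq)] = −2.014 and [In^3+(aq)] = 0.0097 M.

0.0097 M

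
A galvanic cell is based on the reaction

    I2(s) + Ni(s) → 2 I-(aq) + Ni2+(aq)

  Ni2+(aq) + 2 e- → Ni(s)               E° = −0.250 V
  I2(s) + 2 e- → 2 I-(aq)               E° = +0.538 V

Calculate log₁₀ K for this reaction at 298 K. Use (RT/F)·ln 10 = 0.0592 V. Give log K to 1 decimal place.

The I₂/I⁻ couple is reduced (cathode); E°cell = +0.538 − (−0.250) = +0.788 V with n = 2.
At equilibrium E = 0, so log K = nE°cell / 0.0592 = (2)(+0.788) / 0.0592 = 26.6.

log K = 26.6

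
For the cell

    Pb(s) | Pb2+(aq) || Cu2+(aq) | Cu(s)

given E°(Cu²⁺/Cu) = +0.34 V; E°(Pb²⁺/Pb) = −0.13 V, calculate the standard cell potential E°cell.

By convention the left-hand electrode in cell notation is the anode (oxidation) and the right-hand electrode is the cathode (reduction).
E°cell = E°(right) − E°(left) = +0.34 − (−0.13) = +0.47 V.

+0.47 V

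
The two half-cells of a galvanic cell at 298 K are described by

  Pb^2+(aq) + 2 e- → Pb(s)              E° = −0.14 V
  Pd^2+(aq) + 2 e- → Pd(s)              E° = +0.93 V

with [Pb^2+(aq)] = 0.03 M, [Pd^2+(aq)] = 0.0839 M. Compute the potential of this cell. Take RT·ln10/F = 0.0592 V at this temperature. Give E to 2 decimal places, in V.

The Pd²⁺/Pd couple has the more positive E°, so it is the cathode; Pb²⁺/Pb is the anode.
E°cell = +0.93 − (−0.14) = +1.07 V, with n = 2 electrons transferred.
For the overall reaction Pd^2+(aq) + Pb(s) → Pd(s) + Pb^2+(aq), Q = [Pb^2+(aq)] / [Pd^2+(aq)] = 0.358, giving log Q = −0.447.
By the Nernst equation, E = +1.07 − (0.0592/2)·(−0.447) = +1.08 V.

+1.08 V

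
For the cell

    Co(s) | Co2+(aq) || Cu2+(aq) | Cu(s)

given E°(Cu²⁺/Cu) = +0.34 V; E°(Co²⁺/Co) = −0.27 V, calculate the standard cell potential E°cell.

By convention the left-hand electrode in cell notation is the anode (oxidation) and the right-hand electrode is the cathode (reduction).
E°cell = E°(right) − E°(left) = +0.34 − (−0.27) = +0.61 V.

+0.61 V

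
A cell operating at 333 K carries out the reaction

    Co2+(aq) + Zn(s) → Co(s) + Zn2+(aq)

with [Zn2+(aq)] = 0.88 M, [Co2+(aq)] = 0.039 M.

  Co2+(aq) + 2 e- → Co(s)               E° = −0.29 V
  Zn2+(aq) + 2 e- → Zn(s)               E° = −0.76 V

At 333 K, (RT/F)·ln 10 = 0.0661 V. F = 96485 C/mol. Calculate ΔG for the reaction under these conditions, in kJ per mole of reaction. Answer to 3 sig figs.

−82.1 kJ/mol

With Co²⁺/Co reduced at the cathode, E°cell = −0.29 − (−0.76) = +0.47 V and n = 2.
Q = [Zn2+(aq)] / [Co2+(aq)] = 22.6, so log Q = 1.353 and E = +0.47 − (0.0661/2)(1.353) = +0.4253 V.
Then ΔG = −nFE = −2 × 96485 × +0.4253 J/mol = −82.1 kJ/mol.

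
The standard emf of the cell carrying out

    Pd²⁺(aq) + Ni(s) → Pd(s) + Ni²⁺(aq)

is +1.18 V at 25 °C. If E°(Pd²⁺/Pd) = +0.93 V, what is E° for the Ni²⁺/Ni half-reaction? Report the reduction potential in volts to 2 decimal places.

−0.25 V

In the reaction as written the Pd²⁺/Pd couple is reduced (cathode) and Ni²⁺/Ni is oxidized (anode), so E°cell = E°(Pd²⁺/Pd) − E°(Ni²⁺/Ni).
E°(Ni²⁺/Ni) = E°(cathode) − E°cell = +0.93 − (+1.18) = −0.25 V.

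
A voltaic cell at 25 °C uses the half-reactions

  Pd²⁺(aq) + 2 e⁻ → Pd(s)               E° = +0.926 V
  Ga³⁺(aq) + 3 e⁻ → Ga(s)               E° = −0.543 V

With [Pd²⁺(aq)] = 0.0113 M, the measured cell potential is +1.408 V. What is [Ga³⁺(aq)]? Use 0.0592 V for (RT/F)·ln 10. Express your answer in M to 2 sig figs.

1.5 M

Pd²⁺/Pd is the cathode (higher E°); E°cell = +0.926 − (−0.543) = +1.469 V with n = 6.
Since E = E° − (0.0592/n)·log Q, log Q = n(E° − E)/0.0592 = 6.182.
Balancing electrons gives 3 Pd²⁺(aq) + 2 Ga(s) → 3 Pd(s) + 2 Ga³⁺(aq); thus Q = [Ga³⁺(aq)]^2 / [Pd²⁺(aq)]^3.
Solving for the unknown gives log [Ga³⁺(aq)] = 0.171, so [Ga³⁺(aq)] ≈ 1.5 M.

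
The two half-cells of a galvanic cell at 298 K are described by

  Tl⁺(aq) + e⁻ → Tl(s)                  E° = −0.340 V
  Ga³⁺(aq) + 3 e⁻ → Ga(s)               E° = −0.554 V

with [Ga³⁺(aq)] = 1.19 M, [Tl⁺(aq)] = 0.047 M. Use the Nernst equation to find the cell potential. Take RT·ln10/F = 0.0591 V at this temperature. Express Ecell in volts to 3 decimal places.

Tl⁺/Tl is reduced (cathode, E° = −0.340 V) and Ga³⁺/Ga is oxidized (anode).
E°cell = E°cat − E°an = −0.340 − (−0.554) = +0.214 V; n = 3.
Balancing gives 3 Tl⁺(aq) + Ga(s) → 3 Tl(s) + Ga³⁺(aq); hence Q = [Ga³⁺(aq)] / [Tl⁺(aq)]^3 = 1.15×10^4 (log Q = 4.059).
Applying E = E° − (RT ln10/nF)·log Q gives +0.214 − (0.0591/3)(4.059) = +0.134 V.

+0.134 V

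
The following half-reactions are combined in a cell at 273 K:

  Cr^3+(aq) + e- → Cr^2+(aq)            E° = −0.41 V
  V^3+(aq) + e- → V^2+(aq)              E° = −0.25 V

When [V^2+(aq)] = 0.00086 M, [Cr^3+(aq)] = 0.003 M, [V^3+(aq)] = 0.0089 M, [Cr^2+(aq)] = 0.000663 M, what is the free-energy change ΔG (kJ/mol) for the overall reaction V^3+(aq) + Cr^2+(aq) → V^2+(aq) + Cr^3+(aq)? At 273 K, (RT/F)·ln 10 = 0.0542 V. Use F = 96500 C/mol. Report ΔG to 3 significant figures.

The standard cell potential is −0.25 − (−0.41) = +0.16 V, with n = 1 electron in the balanced equation.
Here Q = ([V^2+(aq)]·[Cr^3+(aq)]) / ([V^3+(aq)]·[Cr^2+(aq)]) = 0.437 (log Q = −0.359), giving E = +0.16 − (0.0542/1)·(−0.359) = +0.1795 V.
ΔG = −nFE = −(1)(96500)(+0.1795) J/mol = −17.3 kJ/mol.

−17.3 kJ/mol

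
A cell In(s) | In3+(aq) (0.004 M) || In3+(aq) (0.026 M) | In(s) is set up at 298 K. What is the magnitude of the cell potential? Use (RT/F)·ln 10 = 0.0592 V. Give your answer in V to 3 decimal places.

0.016 V

For a concentration cell E°cell = 0, since both electrodes use the same couple.
The compartment with the higher In3+(aq) concentration (0.026 M) acts as the cathode; ions are reduced there and produced at the dilute (0.004 M) anode.
With n = 3, Ecell = −(0.0592/3)·log([dilute]/[conc]) = −(0.0592/3)·log(0.004/0.026) = +0.016 V.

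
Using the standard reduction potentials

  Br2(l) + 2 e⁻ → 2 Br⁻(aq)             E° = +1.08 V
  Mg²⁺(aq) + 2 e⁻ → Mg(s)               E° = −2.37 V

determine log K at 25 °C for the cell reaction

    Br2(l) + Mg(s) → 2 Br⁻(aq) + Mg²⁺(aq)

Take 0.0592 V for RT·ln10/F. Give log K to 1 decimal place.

log K = 116.6

The Br₂/Br⁻ couple is reduced (cathode); E°cell = +1.08 − (−2.37) = +3.45 V with n = 2.
At equilibrium E = 0, so log K = nE°cell / 0.0592 = (2)(+3.45) / 0.0592 = 116.6.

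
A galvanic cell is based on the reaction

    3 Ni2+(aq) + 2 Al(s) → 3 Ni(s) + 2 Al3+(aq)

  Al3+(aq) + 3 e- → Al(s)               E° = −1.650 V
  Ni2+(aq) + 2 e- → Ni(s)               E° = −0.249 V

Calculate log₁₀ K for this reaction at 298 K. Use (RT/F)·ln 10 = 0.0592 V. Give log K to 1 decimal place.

log K = 142.0

The Ni²⁺/Ni couple is reduced (cathode); E°cell = −0.249 − (−1.650) = +1.401 V with n = 6.
At equilibrium E = 0, so log K = nE°cell / 0.0592 = (6)(+1.401) / 0.0592 = 142.0.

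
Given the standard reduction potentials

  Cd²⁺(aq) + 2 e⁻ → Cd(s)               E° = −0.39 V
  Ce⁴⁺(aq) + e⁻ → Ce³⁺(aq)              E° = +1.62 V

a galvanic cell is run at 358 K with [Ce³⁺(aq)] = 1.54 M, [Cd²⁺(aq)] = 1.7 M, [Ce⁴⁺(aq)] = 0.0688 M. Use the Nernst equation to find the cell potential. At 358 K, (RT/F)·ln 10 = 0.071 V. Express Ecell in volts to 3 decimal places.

+1.906 V

Since E°(Ce⁴⁺/Ce³⁺) > E°(Cd²⁺/Cd), Ce⁴⁺/Ce³⁺ serves as the cathode.
The standard potential is +1.62 − (−0.39) = +2.01 V and the balanced reaction transfers n = 2 electrons.
The balanced reaction is 2 Ce⁴⁺(aq) + Cd(s) → 2 Ce³⁺(aq) + Cd²⁺(aq), so Q = ([Ce³⁺(aq)]^2·[Cd²⁺(aq)]) / [Ce⁴⁺(aq)]^2 = 852 and log Q = 2.930.
Applying E = E° − (RT ln10/nF)·log Q gives +2.01 − (0.071/2)(2.930) = +1.906 V.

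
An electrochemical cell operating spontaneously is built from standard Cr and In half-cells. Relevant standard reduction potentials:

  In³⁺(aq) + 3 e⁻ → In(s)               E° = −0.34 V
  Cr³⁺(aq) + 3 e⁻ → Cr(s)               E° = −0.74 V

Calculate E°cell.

Of the two couples in this cell, the one with the more positive reduction potential is reduced at the cathode: here that is In³⁺/In (−0.34 V); Cr³⁺/Cr (−0.74 V) is the anode.
E°cell = E°(cathode) − E°(anode) = −0.34 − (−0.74) = +0.40 V.

+0.40 V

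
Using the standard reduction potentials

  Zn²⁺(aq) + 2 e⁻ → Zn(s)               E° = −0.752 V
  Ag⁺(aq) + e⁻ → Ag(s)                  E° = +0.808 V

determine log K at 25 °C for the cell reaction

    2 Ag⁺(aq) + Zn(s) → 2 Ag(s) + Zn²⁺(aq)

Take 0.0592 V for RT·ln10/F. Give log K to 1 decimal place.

The Ag⁺/Ag couple is reduced (cathode); E°cell = +0.808 − (−0.752) = +1.560 V with n = 2.
At equilibrium E = 0, so log K = nE°cell / 0.0592 = (2)(+1.560) / 0.0592 = 52.7.

log K = 52.7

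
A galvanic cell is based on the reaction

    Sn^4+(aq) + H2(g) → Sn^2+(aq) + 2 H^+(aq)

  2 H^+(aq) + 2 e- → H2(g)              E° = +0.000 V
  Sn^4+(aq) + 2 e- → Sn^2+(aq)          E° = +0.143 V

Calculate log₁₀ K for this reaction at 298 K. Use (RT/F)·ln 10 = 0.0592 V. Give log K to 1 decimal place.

The Sn⁴⁺/Sn²⁺ couple is reduced (cathode); E°cell = +0.143 − (+0.000) = +0.143 V with n = 2.
At equilibrium E = 0, so log K = nE°cell / 0.0592 = (2)(+0.143) / 0.0592 = 4.8.

log K = 4.8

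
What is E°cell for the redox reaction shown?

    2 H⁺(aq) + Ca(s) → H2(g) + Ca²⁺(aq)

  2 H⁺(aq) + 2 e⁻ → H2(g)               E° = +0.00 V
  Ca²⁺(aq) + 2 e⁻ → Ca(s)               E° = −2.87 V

+2.87 V

H⁺(aq) gains electrons, so the 2H⁺/H₂ couple is the cathode; the Ca²⁺/Ca couple is the anode.
E°cell = E°(cathode) − E°(anode) = +0.00 − (−2.87) = +2.87 V.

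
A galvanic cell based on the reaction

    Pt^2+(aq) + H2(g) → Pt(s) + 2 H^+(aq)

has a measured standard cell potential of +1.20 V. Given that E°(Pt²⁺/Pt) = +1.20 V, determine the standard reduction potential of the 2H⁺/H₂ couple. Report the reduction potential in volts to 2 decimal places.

+0.00 V

In the reaction as written the Pt²⁺/Pt couple is reduced (cathode) and 2H⁺/H₂ is oxidized (anode), so E°cell = E°(Pt²⁺/Pt) − E°(2H⁺/H₂).
E°(2H⁺/H₂) = E°(cathode) − E°cell = +1.20 − (+1.20) = +0.00 V.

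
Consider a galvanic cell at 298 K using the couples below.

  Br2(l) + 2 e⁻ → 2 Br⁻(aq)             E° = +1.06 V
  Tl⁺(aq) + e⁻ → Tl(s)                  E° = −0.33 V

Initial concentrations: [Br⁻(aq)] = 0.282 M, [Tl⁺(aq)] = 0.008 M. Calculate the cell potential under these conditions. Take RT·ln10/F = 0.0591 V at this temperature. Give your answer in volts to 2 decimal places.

Br₂/Br⁻ is reduced (cathode, E° = +1.06 V) and Tl⁺/Tl is oxidized (anode).
The standard potential is +1.06 − (−0.33) = +1.39 V and the balanced reaction transfers n = 2 electrons.
The balanced reaction is Br2(l) + 2 Tl(s) → 2 Br⁻(aq) + 2 Tl⁺(aq), so Q = [Br⁻(aq)]^2·[Tl⁺(aq)]^2 = 5.09×10^−6 and log Q = −5.293.
E = E° − (0.0591/n)·log Q = +1.39 − (0.0591/2)(−5.293) = +1.55 V.

+1.55 V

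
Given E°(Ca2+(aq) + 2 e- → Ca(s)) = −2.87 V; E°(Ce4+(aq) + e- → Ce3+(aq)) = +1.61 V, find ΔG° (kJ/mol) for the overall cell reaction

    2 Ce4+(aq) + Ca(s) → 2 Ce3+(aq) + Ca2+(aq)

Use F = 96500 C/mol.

In the reaction as written Ce4+(aq) is reduced, so the Ce⁴⁺/Ce³⁺ couple is the cathode and Ca²⁺/Ca is the anode.
E°cell = +1.61 − (−2.87) = +4.48 V; balancing electrons gives n = 2.
ΔG° = −nFE°cell = −(2)(96500)(+4.48) J/mol = −865 kJ/mol.

−865 kJ/mol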